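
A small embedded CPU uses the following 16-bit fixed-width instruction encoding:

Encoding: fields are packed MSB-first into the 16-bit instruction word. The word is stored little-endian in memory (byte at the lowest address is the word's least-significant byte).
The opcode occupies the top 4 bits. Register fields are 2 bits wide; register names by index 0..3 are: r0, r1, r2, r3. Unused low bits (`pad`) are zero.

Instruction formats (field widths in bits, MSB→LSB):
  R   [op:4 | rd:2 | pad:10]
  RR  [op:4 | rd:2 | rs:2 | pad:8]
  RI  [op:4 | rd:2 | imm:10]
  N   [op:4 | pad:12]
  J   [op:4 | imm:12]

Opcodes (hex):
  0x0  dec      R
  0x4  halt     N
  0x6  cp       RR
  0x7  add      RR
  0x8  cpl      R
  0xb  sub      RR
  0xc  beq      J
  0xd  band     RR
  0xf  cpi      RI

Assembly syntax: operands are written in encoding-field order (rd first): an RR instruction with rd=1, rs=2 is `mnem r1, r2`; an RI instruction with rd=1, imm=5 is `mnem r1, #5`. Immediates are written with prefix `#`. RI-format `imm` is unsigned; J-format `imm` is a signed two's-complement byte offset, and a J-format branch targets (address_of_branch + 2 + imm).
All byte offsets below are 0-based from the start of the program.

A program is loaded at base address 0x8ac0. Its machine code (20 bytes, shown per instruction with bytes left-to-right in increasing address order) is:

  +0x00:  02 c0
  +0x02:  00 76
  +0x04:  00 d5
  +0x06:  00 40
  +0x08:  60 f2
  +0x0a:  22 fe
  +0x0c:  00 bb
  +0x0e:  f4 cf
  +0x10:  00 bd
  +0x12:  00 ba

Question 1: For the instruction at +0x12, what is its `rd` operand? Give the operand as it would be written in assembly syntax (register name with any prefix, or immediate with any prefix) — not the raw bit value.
off 0x12: read 00 ba as little → 0xba00
  opcode bits[15:12]=0xb: sub/RR
  rd: (w>>10)&0x3=0x2 → r2
  rs: (w>>8)&0x3=0x2 → r2

r2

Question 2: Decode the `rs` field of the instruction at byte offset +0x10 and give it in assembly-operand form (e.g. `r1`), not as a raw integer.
off 0x10: read 00 bd as little → 0xbd00
  top 4b → 0xb → sub [RR]
  [11:10] rd=3 = r3
  [9:8] rs=1 = r1

r1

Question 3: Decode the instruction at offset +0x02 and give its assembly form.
+0x02: 00 76 ⇒ word 0x7600 (little)
  top 4b → 0x7 → add [RR]
  rd: (w>>10)&0x3=0x1 → r1
  rs: (w>>8)&0x3=0x2 → r2

add r1, r2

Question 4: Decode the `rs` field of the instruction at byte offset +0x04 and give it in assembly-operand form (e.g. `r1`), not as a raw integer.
+0x04: 00 d5 ⇒ word 0xd500 (little)
  op=0xd500>>12=0xd ⇒ band (RR)
  rd@[11:10]=0x1 ⇒ r1
  rs@[9:8]=0x1 ⇒ r1

r1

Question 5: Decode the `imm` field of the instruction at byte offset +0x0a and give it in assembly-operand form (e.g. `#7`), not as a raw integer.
off 0x0a: read 22 fe as little → 0xfe22
  opcode bits[15:12]=0xf: cpi/RI
  rd@[11:10]=0x3 ⇒ r3
  imm@[9:0]=0x222 ⇒ #546

#546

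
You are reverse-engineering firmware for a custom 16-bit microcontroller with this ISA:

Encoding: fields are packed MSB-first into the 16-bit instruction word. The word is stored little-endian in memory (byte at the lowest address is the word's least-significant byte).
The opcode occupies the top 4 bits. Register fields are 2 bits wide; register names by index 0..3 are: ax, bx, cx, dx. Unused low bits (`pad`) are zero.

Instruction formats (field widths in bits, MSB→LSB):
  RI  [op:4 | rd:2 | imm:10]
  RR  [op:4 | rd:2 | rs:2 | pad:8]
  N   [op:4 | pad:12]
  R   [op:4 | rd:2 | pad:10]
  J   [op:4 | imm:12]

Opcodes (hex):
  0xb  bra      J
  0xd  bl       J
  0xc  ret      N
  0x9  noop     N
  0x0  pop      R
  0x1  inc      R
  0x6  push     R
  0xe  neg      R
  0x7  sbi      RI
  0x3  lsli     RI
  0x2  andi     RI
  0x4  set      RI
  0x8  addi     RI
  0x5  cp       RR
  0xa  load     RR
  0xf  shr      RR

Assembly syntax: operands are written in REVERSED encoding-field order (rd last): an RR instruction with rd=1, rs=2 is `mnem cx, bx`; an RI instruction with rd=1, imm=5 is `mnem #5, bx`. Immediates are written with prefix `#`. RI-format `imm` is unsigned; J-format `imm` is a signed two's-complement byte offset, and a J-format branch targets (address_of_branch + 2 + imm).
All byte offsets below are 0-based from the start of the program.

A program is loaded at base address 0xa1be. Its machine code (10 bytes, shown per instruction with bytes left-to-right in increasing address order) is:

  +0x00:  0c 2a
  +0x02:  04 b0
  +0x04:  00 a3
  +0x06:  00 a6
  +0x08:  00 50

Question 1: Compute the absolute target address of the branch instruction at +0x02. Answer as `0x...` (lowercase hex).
off 0x02: read 04 b0 as little → 0xb004
  op=0xb004>>12=0xb ⇒ bra (J)
  imm: (w>>0)&0xfff=0x4 → #4
  target = base 0xa1be + off 0x02 + 2 + imm 4 = 0xa1c6

0xa1c6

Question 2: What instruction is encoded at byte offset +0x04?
@+04  little-endian(00 a3) = 0xa300
  opcode bits[15:12]=0xa: load/RR
  rd: (w>>10)&0x3=0x0 → ax
  rs: (w>>8)&0x3=0x3 → dx

load dx, ax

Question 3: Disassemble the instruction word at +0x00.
andi #524, cx

+0x00: 0c 2a ⇒ word 0x2a0c (little)
  top 4b → 0x2 → andi [RI]
  [11:10] rd=2 = cx
  [9:0] imm=524 = #524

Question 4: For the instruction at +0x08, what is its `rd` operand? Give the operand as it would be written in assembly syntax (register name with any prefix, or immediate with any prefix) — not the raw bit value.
ax

@+08  little-endian(00 50) = 0x5000
  opcode bits[15:12]=0x5: cp/RR
  rd: (w>>10)&0x3=0x0 → ax
  rs: (w>>8)&0x3=0x0 → ax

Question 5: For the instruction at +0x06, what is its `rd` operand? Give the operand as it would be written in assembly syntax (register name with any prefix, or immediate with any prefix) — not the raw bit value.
bx

off 0x06: read 00 a6 as little → 0xa600
  op=0xa600>>12=0xa ⇒ load (RR)
  rd@[11:10]=0x1 ⇒ bx
  rs@[9:8]=0x2 ⇒ cx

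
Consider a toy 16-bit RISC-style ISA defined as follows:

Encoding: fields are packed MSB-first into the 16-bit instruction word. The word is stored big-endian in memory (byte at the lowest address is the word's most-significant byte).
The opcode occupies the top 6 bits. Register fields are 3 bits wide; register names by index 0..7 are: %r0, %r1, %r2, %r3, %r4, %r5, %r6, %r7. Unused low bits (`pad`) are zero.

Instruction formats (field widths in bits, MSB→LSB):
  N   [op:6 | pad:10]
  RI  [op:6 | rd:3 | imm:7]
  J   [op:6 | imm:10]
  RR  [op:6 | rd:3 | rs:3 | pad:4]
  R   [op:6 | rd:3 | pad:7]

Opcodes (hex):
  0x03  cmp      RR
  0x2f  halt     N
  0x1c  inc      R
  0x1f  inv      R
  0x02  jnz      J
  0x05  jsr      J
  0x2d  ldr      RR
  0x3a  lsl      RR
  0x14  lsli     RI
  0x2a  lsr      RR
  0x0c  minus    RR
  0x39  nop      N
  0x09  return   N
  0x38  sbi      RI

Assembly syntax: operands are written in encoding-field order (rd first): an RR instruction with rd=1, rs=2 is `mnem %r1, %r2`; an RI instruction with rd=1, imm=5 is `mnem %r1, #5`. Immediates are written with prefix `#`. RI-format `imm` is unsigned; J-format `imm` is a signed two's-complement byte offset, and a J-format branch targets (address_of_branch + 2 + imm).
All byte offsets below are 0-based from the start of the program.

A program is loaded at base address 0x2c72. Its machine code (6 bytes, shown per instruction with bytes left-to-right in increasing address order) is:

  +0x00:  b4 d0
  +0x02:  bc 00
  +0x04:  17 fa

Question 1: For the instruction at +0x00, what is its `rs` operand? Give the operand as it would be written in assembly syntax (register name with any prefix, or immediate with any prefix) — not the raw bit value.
off 0x00: read b4 d0 as big → 0xb4d0
  op=0xb4d0>>10=0x2d ⇒ ldr (RR)
  rd@[9:7]=0x1 ⇒ %r1
  rs@[6:4]=0x5 ⇒ %r5

%r5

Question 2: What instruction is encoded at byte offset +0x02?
@+02  big-endian(bc 00) = 0xbc00
  opcode bits[15:10]=0x2f: halt/N

halt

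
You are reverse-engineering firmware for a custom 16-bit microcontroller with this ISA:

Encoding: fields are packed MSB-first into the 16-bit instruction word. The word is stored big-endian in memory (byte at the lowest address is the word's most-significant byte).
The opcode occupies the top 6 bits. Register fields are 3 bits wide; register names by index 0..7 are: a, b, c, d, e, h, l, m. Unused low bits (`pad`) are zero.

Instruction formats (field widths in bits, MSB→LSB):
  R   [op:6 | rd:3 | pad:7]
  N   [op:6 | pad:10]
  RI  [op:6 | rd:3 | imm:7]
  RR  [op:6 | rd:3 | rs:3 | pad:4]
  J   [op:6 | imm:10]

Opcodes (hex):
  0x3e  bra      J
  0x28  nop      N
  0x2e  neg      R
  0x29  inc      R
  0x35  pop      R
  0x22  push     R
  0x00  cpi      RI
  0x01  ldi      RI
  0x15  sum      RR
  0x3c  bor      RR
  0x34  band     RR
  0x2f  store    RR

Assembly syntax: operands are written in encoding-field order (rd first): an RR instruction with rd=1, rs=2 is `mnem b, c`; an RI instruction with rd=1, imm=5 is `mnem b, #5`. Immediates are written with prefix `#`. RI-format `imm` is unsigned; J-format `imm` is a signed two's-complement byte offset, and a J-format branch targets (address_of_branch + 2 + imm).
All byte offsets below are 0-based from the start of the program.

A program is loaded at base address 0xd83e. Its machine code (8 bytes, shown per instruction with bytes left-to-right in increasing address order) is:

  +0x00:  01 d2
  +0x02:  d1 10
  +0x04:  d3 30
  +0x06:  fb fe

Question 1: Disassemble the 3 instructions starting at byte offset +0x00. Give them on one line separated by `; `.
off 0x00: read 01 d2 as big → 0x01d2
  opcode bits[15:10]=0x0: cpi/RI
  rd: (w>>7)&0x7=0x3 → d
  imm: (w>>0)&0x7f=0x52 → #82
off 0x02: read d1 10 as big → 0xd110
  opcode bits[15:10]=0x34: band/RR
  rd: (w>>7)&0x7=0x2 → c
  rs: (w>>4)&0x7=0x1 → b
off 0x04: read d3 30 as big → 0xd330
  opcode bits[15:10]=0x34: band/RR
  rd: (w>>7)&0x7=0x6 → l
  rs: (w>>4)&0x7=0x3 → d

cpi d, #82; band c, b; band l, d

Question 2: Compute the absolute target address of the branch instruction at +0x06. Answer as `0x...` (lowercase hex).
0xd844

+0x06: fb fe ⇒ word 0xfbfe (big)
  opcode bits[15:10]=0x3e: bra/J
  imm@[9:0]=0x3fe (s10→-2) ⇒ #-2
  target = base 0xd83e + off 0x06 + 2 + imm -2 = 0xd844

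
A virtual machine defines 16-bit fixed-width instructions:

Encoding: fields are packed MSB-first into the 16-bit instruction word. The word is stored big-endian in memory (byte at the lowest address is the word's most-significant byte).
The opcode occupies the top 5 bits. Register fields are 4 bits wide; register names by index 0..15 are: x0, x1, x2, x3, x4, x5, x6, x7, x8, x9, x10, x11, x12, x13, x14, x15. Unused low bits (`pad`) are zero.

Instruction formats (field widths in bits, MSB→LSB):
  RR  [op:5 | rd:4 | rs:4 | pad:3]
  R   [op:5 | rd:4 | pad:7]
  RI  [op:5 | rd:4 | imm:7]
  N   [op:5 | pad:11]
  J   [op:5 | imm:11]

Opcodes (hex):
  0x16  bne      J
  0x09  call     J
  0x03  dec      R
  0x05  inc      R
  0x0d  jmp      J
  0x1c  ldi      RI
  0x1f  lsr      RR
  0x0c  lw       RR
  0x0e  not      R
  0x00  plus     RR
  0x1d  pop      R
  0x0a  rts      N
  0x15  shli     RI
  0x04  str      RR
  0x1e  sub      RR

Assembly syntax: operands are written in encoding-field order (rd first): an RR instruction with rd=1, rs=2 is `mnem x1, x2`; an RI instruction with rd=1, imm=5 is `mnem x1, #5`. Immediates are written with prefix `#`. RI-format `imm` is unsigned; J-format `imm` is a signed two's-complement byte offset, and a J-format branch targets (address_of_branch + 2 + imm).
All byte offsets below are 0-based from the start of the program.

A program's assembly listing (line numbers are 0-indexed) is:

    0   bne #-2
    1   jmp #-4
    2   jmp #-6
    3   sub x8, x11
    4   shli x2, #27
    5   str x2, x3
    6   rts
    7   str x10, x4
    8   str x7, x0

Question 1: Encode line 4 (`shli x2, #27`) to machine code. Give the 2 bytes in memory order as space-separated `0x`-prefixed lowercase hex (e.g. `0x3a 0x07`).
0xa9 0x1b

4. shli fields op=0x15:5|rd=2:4|imm=27:7 → word a91bh → a9 1b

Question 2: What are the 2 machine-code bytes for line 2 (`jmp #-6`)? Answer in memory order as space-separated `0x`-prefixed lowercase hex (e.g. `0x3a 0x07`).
0x6f 0xfa

L2: jmp op=0xd:5|imm=-6:11 ⇒ 0x6ffa ⇒ big 6f fa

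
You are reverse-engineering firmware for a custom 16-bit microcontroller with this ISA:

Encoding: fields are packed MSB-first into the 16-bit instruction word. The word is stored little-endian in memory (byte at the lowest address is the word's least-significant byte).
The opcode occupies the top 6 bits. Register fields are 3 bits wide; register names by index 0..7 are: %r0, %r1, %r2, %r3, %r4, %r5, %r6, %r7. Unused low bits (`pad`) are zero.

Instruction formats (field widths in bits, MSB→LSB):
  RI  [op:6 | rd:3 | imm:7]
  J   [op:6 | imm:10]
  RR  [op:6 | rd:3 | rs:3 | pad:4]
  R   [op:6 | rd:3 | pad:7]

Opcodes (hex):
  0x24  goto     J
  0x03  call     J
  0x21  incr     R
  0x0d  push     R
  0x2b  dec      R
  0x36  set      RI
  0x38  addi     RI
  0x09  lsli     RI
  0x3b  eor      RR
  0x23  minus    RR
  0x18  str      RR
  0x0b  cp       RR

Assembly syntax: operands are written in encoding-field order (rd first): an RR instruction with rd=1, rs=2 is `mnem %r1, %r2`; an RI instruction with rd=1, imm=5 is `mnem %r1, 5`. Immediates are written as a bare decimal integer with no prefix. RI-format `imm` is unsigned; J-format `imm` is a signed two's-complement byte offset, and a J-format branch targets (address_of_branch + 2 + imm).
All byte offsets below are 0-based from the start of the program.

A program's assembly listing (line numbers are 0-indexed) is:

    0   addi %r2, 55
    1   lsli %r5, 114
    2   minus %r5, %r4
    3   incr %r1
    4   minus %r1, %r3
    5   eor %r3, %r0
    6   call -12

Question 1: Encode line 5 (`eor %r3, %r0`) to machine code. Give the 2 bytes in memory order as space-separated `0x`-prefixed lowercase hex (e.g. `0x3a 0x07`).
0x80 0xed

5. eor fields op=0x3b:6|rd=3:3|rs=0:3|pad=0:4 → word ed80h → 80 ed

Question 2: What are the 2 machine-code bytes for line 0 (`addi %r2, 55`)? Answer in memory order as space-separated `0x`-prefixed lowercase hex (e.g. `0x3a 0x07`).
0x37 0xe1

line 0 (addi): pack op=0x38:6|rd=2:3|imm=55:7 = 0xe137; little→ 37 e1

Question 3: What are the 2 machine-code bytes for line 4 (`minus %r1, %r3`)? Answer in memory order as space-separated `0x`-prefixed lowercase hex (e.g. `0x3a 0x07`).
line 4 (minus): pack op=0x23:6|rd=1:3|rs=3:3|pad=0:4 = 0x8cb0; little→ b0 8c

0xb0 0x8c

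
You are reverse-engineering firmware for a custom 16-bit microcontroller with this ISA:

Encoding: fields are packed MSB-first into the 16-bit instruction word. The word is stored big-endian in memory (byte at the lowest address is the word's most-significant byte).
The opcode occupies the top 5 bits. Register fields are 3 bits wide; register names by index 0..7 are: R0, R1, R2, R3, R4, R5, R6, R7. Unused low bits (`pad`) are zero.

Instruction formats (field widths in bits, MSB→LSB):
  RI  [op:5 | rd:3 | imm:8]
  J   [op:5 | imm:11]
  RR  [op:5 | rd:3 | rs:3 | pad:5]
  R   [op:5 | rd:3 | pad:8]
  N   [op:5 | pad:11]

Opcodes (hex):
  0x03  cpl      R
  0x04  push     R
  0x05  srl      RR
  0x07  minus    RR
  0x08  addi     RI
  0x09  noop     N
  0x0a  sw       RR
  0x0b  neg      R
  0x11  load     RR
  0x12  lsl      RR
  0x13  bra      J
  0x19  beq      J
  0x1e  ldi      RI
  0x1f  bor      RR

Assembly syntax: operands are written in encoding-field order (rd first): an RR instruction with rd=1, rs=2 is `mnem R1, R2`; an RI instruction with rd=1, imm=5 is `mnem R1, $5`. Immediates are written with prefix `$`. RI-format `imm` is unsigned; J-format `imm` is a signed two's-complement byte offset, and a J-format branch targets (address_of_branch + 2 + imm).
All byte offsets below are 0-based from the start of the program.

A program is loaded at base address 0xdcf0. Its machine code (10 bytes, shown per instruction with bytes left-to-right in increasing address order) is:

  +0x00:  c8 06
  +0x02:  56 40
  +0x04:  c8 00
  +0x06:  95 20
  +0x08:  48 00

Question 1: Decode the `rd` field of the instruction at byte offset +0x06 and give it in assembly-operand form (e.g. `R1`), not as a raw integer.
R5

off 0x06: read 95 20 as big → 0x9520
  opcode bits[15:11]=0x12: lsl/RR
  rd@[10:8]=0x5 ⇒ R5
  rs@[7:5]=0x1 ⇒ R1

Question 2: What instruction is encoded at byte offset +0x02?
sw R6, R2

off 0x02: read 56 40 as big → 0x5640
  opcode bits[15:11]=0xa: sw/RR
  rd: (w>>8)&0x7=0x6 → R6
  rs: (w>>5)&0x7=0x2 → R2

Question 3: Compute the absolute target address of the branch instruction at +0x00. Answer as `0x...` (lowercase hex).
0xdcf8

off 0x00: read c8 06 as big → 0xc806
  top 5b → 0x19 → beq [J]
  [10:0] imm=6 = $6
  target = base 0xdcf0 + off 0x00 + 2 + imm 6 = 0xdcf8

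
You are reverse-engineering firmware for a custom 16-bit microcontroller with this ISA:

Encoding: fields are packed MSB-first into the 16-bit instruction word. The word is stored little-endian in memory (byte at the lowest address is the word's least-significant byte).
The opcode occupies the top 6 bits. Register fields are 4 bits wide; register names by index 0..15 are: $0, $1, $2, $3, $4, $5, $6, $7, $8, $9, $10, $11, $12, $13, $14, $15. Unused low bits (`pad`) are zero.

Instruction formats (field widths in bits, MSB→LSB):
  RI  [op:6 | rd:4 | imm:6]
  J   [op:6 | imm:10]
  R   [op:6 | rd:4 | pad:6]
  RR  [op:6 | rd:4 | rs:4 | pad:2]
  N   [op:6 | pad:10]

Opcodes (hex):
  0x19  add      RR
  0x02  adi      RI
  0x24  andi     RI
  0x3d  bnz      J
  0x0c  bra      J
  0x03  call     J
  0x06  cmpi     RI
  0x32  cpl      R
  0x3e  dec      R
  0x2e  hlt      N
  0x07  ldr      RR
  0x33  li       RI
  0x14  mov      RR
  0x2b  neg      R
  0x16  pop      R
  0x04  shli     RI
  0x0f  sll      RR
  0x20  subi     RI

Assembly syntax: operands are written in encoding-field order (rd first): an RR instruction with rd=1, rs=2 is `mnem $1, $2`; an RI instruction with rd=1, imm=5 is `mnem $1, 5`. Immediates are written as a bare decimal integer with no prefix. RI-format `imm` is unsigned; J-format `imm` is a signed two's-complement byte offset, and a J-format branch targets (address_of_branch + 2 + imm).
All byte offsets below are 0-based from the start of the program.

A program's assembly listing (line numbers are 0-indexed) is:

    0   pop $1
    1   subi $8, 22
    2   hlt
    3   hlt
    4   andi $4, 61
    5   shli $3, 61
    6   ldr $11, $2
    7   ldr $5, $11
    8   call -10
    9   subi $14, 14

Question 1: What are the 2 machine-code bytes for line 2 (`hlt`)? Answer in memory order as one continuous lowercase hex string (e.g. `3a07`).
2. hlt fields op=0x2e:6|pad=0:10 → word b800h → 00 b8

00b8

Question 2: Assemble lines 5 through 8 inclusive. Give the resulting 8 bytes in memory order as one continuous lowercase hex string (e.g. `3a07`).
line 5 (shli): pack op=0x4:6|rd=3:4|imm=61:6 = 0x10fd; little→ fd 10
line 6 (ldr): pack op=0x7:6|rd=11:4|rs=2:4|pad=0:2 = 0x1ec8; little→ c8 1e
line 7 (ldr): pack op=0x7:6|rd=5:4|rs=11:4|pad=0:2 = 0x1d6c; little→ 6c 1d
line 8 (call): pack op=0x3:6|imm=-10:10 = 0x0ff6; little→ f6 0f

fd10c81e6c1df60f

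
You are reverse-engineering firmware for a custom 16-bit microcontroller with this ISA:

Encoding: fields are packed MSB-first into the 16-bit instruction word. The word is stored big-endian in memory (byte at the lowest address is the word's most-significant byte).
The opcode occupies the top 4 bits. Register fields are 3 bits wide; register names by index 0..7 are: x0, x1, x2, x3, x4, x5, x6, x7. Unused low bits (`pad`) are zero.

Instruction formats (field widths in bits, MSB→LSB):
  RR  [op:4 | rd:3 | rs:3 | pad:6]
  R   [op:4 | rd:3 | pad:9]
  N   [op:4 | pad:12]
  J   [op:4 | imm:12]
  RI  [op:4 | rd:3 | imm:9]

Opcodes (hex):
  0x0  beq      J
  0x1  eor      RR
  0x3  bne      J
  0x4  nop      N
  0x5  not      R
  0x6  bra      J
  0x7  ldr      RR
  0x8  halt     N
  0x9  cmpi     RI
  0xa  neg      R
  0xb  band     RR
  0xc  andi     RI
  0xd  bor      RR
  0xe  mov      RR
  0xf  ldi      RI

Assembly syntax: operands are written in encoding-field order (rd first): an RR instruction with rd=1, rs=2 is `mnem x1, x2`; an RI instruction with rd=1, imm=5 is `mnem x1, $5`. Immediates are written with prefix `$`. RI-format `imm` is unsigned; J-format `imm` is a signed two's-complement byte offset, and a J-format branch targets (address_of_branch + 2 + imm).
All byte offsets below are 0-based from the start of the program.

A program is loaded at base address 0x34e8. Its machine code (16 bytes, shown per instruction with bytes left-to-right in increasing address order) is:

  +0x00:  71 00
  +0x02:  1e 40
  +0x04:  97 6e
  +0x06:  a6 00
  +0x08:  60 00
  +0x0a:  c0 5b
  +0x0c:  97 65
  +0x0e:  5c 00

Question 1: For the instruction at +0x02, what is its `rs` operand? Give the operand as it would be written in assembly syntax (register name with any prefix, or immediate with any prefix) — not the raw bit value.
+0x02: 1e 40 ⇒ word 0x1e40 (big)
  top 4b → 0x1 → eor [RR]
  [11:9] rd=7 = x7
  [8:6] rs=1 = x1

x1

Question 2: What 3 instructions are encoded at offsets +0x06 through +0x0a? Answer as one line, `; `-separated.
neg x3; bra $0; andi x0, $91

off 0x06: read a6 00 as big → 0xa600
  opcode bits[15:12]=0xa: neg/R
  [11:9] rd=3 = x3
off 0x08: read 60 00 as big → 0x6000
  opcode bits[15:12]=0x6: bra/J
  [11:0] imm=0 = $0
off 0x0a: read c0 5b as big → 0xc05b
  opcode bits[15:12]=0xc: andi/RI
  [11:9] rd=0 = x0
  [8:0] imm=91 = $91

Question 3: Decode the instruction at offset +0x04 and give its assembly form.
cmpi x3, $366

+0x04: 97 6e ⇒ word 0x976e (big)
  top 4b → 0x9 → cmpi [RI]
  [11:9] rd=3 = x3
  [8:0] imm=366 = $366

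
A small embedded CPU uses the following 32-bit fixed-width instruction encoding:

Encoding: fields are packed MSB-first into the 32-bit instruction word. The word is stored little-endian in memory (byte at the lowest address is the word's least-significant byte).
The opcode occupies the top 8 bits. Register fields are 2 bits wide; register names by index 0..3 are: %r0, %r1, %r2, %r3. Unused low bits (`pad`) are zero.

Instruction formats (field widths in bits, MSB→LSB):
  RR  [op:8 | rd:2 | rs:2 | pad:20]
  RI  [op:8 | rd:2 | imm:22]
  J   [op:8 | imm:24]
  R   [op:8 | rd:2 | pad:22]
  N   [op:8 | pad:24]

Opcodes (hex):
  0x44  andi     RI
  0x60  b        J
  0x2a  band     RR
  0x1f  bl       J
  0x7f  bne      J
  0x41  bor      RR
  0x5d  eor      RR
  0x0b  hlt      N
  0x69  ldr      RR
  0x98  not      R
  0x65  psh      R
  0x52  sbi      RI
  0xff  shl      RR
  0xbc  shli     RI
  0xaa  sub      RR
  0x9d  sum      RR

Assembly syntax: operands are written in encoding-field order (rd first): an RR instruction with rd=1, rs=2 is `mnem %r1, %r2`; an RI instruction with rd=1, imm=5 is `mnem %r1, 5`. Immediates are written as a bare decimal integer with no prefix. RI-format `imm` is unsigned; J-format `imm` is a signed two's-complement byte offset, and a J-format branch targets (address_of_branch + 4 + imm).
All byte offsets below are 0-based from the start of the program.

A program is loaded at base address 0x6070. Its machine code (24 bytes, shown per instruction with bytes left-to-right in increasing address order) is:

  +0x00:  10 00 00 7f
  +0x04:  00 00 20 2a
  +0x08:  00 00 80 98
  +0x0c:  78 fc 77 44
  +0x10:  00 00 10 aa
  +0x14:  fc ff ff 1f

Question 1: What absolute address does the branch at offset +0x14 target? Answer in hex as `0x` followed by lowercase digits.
+0x14: fc ff ff 1f ⇒ word 0x1ffffffc (little)
  opcode bits[31:24]=0x1f: bl/J
  [23:0] imm=16777212 (s24→-4) = -4
  target = base 0x6070 + off 0x14 + 4 + imm -4 = 0x6084

0x6084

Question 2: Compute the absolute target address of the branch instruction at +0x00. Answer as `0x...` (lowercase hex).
@+00  little-endian(10 00 00 7f) = 0x7f000010
  op=0x7f000010>>24=0x7f ⇒ bne (J)
  imm@[23:0]=0x10 ⇒ 16
  target = base 0x6070 + off 0x00 + 4 + imm 16 = 0x6084

0x6084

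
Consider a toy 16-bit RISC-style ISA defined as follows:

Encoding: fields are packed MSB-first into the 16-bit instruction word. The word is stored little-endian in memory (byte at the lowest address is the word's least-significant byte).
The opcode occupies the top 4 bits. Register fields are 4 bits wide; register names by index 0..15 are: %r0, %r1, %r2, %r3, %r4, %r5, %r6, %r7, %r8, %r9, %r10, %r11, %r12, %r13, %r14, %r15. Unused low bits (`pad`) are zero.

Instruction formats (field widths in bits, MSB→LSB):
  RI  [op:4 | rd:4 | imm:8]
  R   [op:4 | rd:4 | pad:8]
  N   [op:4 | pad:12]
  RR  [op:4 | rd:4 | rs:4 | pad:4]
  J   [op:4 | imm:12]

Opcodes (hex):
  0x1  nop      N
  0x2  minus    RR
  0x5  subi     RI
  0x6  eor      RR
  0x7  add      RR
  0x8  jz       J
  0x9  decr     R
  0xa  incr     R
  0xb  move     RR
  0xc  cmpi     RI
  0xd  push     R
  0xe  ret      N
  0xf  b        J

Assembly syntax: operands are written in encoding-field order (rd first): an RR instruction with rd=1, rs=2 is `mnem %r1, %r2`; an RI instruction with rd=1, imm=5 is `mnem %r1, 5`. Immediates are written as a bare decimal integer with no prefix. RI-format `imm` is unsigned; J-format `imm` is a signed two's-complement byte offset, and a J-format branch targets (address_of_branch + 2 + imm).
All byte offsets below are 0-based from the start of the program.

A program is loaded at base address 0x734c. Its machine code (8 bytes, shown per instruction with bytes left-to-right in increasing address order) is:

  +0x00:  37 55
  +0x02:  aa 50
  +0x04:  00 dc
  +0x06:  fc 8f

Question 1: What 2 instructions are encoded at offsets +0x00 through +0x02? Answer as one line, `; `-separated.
subi %r5, 55; subi %r0, 170

+0x00: 37 55 ⇒ word 0x5537 (little)
  top 4b → 0x5 → subi [RI]
  [11:8] rd=5 = %r5
  [7:0] imm=55 = 55
+0x02: aa 50 ⇒ word 0x50aa (little)
  top 4b → 0x5 → subi [RI]
  [11:8] rd=0 = %r0
  [7:0] imm=170 = 170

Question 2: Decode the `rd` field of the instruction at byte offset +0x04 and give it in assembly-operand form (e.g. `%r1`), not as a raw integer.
@+04  little-endian(00 dc) = 0xdc00
  opcode bits[15:12]=0xd: push/R
  rd@[11:8]=0xc ⇒ %r12

%r12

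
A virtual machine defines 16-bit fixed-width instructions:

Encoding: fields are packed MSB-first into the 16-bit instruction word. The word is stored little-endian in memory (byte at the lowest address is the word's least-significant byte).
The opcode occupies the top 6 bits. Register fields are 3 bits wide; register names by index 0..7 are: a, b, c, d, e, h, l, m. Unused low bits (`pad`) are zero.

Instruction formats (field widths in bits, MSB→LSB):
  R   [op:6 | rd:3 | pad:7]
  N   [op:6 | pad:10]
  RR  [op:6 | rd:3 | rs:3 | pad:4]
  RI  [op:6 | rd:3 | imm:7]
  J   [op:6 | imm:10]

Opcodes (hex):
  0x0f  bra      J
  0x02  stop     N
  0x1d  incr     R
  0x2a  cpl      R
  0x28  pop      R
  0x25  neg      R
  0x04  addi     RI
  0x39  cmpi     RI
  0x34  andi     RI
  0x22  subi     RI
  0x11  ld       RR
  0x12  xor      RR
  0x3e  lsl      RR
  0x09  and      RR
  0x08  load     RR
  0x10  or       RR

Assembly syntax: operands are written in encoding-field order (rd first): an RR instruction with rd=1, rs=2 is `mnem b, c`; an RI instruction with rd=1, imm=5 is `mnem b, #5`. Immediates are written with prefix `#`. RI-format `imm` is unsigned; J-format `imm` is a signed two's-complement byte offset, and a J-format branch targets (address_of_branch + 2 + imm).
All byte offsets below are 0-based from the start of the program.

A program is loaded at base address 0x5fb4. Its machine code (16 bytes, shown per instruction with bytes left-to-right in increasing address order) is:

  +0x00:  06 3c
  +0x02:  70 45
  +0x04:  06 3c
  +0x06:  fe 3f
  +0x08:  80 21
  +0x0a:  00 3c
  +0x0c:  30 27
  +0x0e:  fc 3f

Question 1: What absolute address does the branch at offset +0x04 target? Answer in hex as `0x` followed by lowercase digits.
@+04  little-endian(06 3c) = 0x3c06
  opcode bits[15:10]=0xf: bra/J
  [9:0] imm=6 = #6
  target = base 0x5fb4 + off 0x04 + 2 + imm 6 = 0x5fc0

0x5fc0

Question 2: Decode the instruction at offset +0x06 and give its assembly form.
+0x06: fe 3f ⇒ word 0x3ffe (little)
  top 6b → 0xf → bra [J]
  imm: (w>>0)&0x3ff=0x3fe (s10→-2) → #-2

bra #-2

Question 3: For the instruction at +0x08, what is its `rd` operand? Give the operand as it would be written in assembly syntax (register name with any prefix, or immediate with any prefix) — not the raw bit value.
d

@+08  little-endian(80 21) = 0x2180
  op=0x2180>>10=0x8 ⇒ load (RR)
  rd: (w>>7)&0x7=0x3 → d
  rs: (w>>4)&0x7=0x0 → a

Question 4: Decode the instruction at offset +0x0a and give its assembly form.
bra #0

@+0a  little-endian(00 3c) = 0x3c00
  op=0x3c00>>10=0xf ⇒ bra (J)
  imm@[9:0]=0x0 ⇒ #0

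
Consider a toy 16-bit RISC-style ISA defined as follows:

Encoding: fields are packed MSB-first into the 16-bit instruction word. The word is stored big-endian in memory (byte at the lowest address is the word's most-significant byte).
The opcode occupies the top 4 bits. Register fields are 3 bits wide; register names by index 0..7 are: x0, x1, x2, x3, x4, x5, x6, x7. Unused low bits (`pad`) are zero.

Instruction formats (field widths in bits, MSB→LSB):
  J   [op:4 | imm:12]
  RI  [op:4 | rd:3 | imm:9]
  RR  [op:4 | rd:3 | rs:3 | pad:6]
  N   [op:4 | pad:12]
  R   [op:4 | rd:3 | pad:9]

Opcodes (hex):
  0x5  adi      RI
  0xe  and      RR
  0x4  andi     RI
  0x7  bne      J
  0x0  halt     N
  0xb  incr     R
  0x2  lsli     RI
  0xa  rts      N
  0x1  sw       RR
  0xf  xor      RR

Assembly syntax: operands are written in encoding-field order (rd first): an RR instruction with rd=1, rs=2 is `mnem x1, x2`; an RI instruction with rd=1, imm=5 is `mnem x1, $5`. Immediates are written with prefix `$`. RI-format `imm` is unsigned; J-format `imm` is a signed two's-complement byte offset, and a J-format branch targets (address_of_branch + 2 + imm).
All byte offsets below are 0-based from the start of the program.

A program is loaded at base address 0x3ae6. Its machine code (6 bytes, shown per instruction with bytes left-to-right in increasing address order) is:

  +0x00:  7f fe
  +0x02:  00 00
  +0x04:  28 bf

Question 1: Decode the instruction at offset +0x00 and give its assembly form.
+0x00: 7f fe ⇒ word 0x7ffe (big)
  opcode bits[15:12]=0x7: bne/J
  imm: (w>>0)&0xfff=0xffe (s12→-2) → $-2

bne $-2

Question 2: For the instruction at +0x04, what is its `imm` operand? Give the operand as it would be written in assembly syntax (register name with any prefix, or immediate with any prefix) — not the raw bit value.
$191

+0x04: 28 bf ⇒ word 0x28bf (big)
  op=0x28bf>>12=0x2 ⇒ lsli (RI)
  [11:9] rd=4 = x4
  [8:0] imm=191 = $191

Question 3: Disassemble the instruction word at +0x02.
[02] 00 00 → 0x0000
  opcode bits[15:12]=0x0: halt/N

halt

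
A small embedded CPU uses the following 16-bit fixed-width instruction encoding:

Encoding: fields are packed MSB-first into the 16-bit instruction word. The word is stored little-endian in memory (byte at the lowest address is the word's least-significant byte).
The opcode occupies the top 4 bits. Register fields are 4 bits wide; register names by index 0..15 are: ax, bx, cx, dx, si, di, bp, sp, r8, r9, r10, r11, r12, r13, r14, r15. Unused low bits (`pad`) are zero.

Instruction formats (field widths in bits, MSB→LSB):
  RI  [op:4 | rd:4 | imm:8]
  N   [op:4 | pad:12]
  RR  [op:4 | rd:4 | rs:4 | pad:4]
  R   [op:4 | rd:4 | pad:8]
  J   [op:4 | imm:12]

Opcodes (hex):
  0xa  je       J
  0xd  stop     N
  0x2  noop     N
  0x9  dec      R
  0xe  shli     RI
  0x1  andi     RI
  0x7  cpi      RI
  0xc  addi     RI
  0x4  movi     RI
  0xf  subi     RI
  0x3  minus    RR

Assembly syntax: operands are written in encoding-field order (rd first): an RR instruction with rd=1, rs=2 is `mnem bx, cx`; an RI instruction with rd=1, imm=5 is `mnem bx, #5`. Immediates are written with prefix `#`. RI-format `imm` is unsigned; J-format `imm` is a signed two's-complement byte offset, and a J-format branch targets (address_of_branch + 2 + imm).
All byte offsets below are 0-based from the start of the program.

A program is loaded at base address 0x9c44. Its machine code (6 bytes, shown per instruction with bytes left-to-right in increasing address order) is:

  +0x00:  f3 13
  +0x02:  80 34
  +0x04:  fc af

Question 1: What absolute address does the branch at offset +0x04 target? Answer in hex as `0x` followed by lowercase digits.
0x9c46

+0x04: fc af ⇒ word 0xaffc (little)
  op=0xaffc>>12=0xa ⇒ je (J)
  imm@[11:0]=0xffc (s12→-4) ⇒ #-4
  target = base 0x9c44 + off 0x04 + 2 + imm -4 = 0x9c46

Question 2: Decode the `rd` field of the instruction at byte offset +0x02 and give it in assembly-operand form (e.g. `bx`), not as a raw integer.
si

off 0x02: read 80 34 as little → 0x3480
  op=0x3480>>12=0x3 ⇒ minus (RR)
  rd@[11:8]=0x4 ⇒ si
  rs@[7:4]=0x8 ⇒ r8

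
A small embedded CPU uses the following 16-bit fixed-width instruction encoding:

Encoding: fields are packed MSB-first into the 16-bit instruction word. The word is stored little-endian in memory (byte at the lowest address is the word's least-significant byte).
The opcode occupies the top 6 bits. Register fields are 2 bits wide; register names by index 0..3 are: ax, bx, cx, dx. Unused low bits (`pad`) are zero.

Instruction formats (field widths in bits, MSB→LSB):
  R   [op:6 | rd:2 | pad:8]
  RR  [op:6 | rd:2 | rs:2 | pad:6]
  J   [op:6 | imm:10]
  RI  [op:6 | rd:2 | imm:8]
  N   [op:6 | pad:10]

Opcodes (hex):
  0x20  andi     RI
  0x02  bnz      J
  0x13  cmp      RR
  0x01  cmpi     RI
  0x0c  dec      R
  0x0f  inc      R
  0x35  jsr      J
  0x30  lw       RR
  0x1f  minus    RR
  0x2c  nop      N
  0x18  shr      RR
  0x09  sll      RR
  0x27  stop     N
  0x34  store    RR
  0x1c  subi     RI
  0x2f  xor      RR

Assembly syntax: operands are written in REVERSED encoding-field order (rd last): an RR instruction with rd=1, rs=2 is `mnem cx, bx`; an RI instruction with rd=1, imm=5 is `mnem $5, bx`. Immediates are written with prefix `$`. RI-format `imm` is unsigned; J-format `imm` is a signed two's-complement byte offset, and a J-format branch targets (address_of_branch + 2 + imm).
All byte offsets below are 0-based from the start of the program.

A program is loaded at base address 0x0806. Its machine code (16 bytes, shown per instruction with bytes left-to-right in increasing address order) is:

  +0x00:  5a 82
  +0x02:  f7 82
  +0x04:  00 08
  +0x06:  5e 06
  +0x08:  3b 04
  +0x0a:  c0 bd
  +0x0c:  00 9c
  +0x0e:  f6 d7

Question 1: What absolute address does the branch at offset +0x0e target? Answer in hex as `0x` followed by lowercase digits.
0x080c

[0e] f6 d7 → 0xd7f6
  top 6b → 0x35 → jsr [J]
  imm: (w>>0)&0x3ff=0x3f6 (s10→-10) → $-10
  target = base 0x0806 + off 0x0e + 2 + imm -10 = 0x080c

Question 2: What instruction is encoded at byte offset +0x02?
+0x02: f7 82 ⇒ word 0x82f7 (little)
  top 6b → 0x20 → andi [RI]
  rd@[9:8]=0x2 ⇒ cx
  imm@[7:0]=0xf7 ⇒ $247

andi $247, cx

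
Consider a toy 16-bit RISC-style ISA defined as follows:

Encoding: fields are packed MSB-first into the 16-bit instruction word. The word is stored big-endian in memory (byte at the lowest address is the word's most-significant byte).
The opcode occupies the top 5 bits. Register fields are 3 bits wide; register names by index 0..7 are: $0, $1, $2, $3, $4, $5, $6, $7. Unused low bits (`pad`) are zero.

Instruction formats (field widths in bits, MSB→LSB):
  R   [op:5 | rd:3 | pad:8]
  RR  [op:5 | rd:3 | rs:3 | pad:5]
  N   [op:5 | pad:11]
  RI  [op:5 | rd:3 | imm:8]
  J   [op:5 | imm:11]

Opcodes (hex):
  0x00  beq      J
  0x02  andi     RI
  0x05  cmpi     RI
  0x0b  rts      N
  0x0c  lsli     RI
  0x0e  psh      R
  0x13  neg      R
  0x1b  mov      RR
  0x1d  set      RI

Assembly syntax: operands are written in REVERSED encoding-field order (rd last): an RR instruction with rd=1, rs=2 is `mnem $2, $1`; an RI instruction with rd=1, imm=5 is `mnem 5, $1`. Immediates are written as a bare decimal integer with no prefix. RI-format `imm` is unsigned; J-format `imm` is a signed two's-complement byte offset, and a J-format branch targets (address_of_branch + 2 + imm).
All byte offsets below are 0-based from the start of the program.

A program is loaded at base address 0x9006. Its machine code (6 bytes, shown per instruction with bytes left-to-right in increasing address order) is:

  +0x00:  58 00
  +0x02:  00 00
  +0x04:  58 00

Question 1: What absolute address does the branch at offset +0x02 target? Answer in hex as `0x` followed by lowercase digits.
+0x02: 00 00 ⇒ word 0x0000 (big)
  top 5b → 0x0 → beq [J]
  imm@[10:0]=0x0 ⇒ 0
  target = base 0x9006 + off 0x02 + 2 + imm 0 = 0x900a

0x900a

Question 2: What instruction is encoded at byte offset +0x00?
rts

off 0x00: read 58 00 as big → 0x5800
  op=0x5800>>11=0xb ⇒ rts (N)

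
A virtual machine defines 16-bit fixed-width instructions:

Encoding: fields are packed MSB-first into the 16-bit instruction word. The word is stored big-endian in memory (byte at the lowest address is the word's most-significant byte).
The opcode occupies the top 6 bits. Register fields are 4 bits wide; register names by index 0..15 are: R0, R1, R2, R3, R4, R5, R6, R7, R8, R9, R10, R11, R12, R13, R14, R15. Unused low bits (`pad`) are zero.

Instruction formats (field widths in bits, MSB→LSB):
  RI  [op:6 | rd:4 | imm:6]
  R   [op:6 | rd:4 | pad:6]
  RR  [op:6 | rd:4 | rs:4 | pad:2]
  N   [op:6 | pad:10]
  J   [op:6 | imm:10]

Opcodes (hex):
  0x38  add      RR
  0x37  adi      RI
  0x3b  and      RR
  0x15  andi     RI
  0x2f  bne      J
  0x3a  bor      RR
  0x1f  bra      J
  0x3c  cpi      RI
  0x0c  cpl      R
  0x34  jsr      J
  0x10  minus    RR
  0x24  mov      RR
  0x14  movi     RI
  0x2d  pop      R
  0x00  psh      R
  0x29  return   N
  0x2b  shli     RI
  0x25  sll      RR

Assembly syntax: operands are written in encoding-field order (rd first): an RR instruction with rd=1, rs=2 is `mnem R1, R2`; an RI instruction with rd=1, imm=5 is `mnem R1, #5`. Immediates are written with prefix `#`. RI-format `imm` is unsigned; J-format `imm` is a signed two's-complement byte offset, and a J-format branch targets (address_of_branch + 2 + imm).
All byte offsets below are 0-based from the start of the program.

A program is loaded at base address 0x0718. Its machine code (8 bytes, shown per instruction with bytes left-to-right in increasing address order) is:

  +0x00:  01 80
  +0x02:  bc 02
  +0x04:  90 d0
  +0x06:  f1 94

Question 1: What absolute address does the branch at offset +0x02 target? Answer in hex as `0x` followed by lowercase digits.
[02] bc 02 → 0xbc02
  opcode bits[15:10]=0x2f: bne/J
  [9:0] imm=2 = #2
  target = base 0x0718 + off 0x02 + 2 + imm 2 = 0x071e

0x071e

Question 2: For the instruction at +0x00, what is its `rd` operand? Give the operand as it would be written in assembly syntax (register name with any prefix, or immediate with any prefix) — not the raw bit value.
R6

[00] 01 80 → 0x0180
  op=0x0180>>10=0x0 ⇒ psh (R)
  rd: (w>>6)&0xf=0x6 → R6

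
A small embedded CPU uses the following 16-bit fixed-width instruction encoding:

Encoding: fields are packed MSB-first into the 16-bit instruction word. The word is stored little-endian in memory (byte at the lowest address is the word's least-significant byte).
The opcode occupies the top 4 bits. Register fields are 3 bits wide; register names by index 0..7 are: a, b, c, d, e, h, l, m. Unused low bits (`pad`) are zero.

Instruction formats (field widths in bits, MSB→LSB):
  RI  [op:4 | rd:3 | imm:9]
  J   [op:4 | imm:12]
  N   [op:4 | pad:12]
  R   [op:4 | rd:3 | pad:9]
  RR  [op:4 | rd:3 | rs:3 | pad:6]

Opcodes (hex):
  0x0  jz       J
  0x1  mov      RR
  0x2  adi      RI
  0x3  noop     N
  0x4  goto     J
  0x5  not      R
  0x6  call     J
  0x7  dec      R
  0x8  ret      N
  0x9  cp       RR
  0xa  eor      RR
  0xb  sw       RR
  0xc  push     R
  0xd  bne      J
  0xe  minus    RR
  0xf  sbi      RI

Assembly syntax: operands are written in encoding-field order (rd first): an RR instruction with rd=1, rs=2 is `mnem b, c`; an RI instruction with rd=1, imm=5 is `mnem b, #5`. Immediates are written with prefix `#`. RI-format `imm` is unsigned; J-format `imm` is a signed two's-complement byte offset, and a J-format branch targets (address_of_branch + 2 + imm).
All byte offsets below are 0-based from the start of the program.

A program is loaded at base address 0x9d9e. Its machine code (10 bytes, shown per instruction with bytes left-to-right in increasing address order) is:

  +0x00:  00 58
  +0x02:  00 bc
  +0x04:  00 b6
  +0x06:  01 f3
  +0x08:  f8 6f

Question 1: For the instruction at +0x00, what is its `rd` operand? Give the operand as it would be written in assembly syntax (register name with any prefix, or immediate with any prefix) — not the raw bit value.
e

[00] 00 58 → 0x5800
  op=0x5800>>12=0x5 ⇒ not (R)
  [11:9] rd=4 = e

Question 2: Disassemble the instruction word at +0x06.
off 0x06: read 01 f3 as little → 0xf301
  opcode bits[15:12]=0xf: sbi/RI
  rd: (w>>9)&0x7=0x1 → b
  imm: (w>>0)&0x1ff=0x101 → #257

sbi b, #257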